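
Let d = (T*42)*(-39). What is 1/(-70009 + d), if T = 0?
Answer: -1/70009 ≈ -1.4284e-5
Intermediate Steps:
d = 0 (d = (0*42)*(-39) = 0*(-39) = 0)
1/(-70009 + d) = 1/(-70009 + 0) = 1/(-70009) = -1/70009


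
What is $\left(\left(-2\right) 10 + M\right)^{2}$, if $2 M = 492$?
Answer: $51076$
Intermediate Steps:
$M = 246$ ($M = \frac{1}{2} \cdot 492 = 246$)
$\left(\left(-2\right) 10 + M\right)^{2} = \left(\left(-2\right) 10 + 246\right)^{2} = \left(-20 + 246\right)^{2} = 226^{2} = 51076$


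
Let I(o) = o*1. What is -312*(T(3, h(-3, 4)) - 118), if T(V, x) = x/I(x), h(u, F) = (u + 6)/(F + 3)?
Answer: 36504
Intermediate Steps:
I(o) = o
h(u, F) = (6 + u)/(3 + F)
T(V, x) = 1 (T(V, x) = x/x = 1)
-312*(T(3, h(-3, 4)) - 118) = -312*(1 - 118) = -312*(-117) = 36504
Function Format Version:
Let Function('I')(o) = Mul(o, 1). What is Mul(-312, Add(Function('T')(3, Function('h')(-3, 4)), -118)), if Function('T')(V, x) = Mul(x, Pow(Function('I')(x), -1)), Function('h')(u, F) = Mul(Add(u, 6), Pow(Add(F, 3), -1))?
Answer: 36504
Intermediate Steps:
Function('I')(o) = o
Function('h')(u, F) = Mul(Pow(Add(3, F), -1), Add(6, u)) (Function('h')(u, F) = Mul(Add(6, u), Pow(Add(3, F), -1)) = Mul(Pow(Add(3, F), -1), Add(6, u)))
Function('T')(V, x) = 1 (Function('T')(V, x) = Mul(x, Pow(x, -1)) = 1)
Mul(-312, Add(Function('T')(3, Function('h')(-3, 4)), -118)) = Mul(-312, Add(1, -118)) = Mul(-312, -117) = 36504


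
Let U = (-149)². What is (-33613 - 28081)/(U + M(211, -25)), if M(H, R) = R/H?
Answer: -6508717/2342193 ≈ -2.7789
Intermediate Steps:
U = 22201
(-33613 - 28081)/(U + M(211, -25)) = (-33613 - 28081)/(22201 - 25/211) = -61694/(22201 - 25*1/211) = -61694/(22201 - 25/211) = -61694/4684386/211 = -61694*211/4684386 = -6508717/2342193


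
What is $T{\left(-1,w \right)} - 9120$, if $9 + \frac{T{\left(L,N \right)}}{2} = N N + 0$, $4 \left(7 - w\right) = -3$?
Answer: $- \frac{72143}{8} \approx -9017.9$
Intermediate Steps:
$w = \frac{31}{4}$ ($w = 7 - - \frac{3}{4} = 7 + \frac{3}{4} = \frac{31}{4} \approx 7.75$)
$T{\left(L,N \right)} = -18 + 2 N^{2}$ ($T{\left(L,N \right)} = -18 + 2 \left(N N + 0\right) = -18 + 2 \left(N^{2} + 0\right) = -18 + 2 N^{2}$)
$T{\left(-1,w \right)} - 9120 = \left(-18 + 2 \left(\frac{31}{4}\right)^{2}\right) - 9120 = \left(-18 + 2 \cdot \frac{961}{16}\right) - 9120 = \left(-18 + \frac{961}{8}\right) - 9120 = \frac{817}{8} - 9120 = - \frac{72143}{8}$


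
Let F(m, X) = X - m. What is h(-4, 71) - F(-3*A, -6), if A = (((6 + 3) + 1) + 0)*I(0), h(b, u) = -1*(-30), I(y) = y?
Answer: 36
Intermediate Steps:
h(b, u) = 30
A = 0 (A = (((6 + 3) + 1) + 0)*0 = ((9 + 1) + 0)*0 = (10 + 0)*0 = 10*0 = 0)
h(-4, 71) - F(-3*A, -6) = 30 - (-6 - (-3)*0) = 30 - (-6 - 1*0) = 30 - (-6 + 0) = 30 - 1*(-6) = 30 + 6 = 36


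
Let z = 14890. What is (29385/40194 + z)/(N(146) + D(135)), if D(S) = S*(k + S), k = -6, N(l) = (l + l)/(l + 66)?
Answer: 3524606265/4122421688 ≈ 0.85498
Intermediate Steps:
N(l) = 2*l/(66 + l) (N(l) = (2*l)/(66 + l) = 2*l/(66 + l))
D(S) = S*(-6 + S)
(29385/40194 + z)/(N(146) + D(135)) = (29385/40194 + 14890)/(2*146/(66 + 146) + 135*(-6 + 135)) = (29385*(1/40194) + 14890)/(2*146/212 + 135*129) = (3265/4466 + 14890)/(2*146*(1/212) + 17415) = 66502005/(4466*(73/53 + 17415)) = 66502005/(4466*(923068/53)) = (66502005/4466)*(53/923068) = 3524606265/4122421688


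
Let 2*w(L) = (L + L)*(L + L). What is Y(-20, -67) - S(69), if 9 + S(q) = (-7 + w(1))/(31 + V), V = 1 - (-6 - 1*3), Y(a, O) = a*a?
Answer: 16774/41 ≈ 409.12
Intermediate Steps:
Y(a, O) = a²
V = 10 (V = 1 - (-6 - 3) = 1 - 1*(-9) = 1 + 9 = 10)
w(L) = 2*L² (w(L) = ((L + L)*(L + L))/2 = ((2*L)*(2*L))/2 = (4*L²)/2 = 2*L²)
S(q) = -374/41 (S(q) = -9 + (-7 + 2*1²)/(31 + 10) = -9 + (-7 + 2*1)/41 = -9 + (-7 + 2)*(1/41) = -9 - 5*1/41 = -9 - 5/41 = -374/41)
Y(-20, -67) - S(69) = (-20)² - 1*(-374/41) = 400 + 374/41 = 16774/41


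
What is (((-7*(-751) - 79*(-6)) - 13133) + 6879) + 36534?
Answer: 36011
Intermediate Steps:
(((-7*(-751) - 79*(-6)) - 13133) + 6879) + 36534 = (((5257 - 1*(-474)) - 13133) + 6879) + 36534 = (((5257 + 474) - 13133) + 6879) + 36534 = ((5731 - 13133) + 6879) + 36534 = (-7402 + 6879) + 36534 = -523 + 36534 = 36011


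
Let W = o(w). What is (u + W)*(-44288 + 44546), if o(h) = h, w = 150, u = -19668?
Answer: -5035644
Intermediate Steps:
W = 150
(u + W)*(-44288 + 44546) = (-19668 + 150)*(-44288 + 44546) = -19518*258 = -5035644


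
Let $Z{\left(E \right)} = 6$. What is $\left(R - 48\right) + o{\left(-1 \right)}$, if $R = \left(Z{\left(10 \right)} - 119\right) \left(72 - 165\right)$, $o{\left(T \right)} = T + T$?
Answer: $10459$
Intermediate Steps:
$o{\left(T \right)} = 2 T$
$R = 10509$ ($R = \left(6 - 119\right) \left(72 - 165\right) = \left(-113\right) \left(-93\right) = 10509$)
$\left(R - 48\right) + o{\left(-1 \right)} = \left(10509 - 48\right) + 2 \left(-1\right) = 10461 - 2 = 10459$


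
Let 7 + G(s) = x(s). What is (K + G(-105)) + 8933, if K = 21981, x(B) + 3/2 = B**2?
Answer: 83861/2 ≈ 41931.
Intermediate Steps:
x(B) = -3/2 + B**2
G(s) = -17/2 + s**2 (G(s) = -7 + (-3/2 + s**2) = -17/2 + s**2)
(K + G(-105)) + 8933 = (21981 + (-17/2 + (-105)**2)) + 8933 = (21981 + (-17/2 + 11025)) + 8933 = (21981 + 22033/2) + 8933 = 65995/2 + 8933 = 83861/2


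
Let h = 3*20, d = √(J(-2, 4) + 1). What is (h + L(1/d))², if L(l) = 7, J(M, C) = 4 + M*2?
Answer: 4489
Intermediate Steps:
J(M, C) = 4 + 2*M
d = 1 (d = √((4 + 2*(-2)) + 1) = √((4 - 4) + 1) = √(0 + 1) = √1 = 1)
h = 60
(h + L(1/d))² = (60 + 7)² = 67² = 4489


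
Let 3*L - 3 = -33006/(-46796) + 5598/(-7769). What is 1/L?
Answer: 181779062/180855663 ≈ 1.0051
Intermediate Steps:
L = 180855663/181779062 (L = 1 + (-33006/(-46796) + 5598/(-7769))/3 = 1 + (-33006*(-1/46796) + 5598*(-1/7769))/3 = 1 + (16503/23398 - 5598/7769)/3 = 1 + (⅓)*(-2770197/181779062) = 1 - 923399/181779062 = 180855663/181779062 ≈ 0.99492)
1/L = 1/(180855663/181779062) = 181779062/180855663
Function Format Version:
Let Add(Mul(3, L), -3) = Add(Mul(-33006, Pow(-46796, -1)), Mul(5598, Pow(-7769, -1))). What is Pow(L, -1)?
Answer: Rational(181779062, 180855663) ≈ 1.0051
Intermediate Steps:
L = Rational(180855663, 181779062) (L = Add(1, Mul(Rational(1, 3), Add(Mul(-33006, Pow(-46796, -1)), Mul(5598, Pow(-7769, -1))))) = Add(1, Mul(Rational(1, 3), Add(Mul(-33006, Rational(-1, 46796)), Mul(5598, Rational(-1, 7769))))) = Add(1, Mul(Rational(1, 3), Add(Rational(16503, 23398), Rational(-5598, 7769)))) = Add(1, Mul(Rational(1, 3), Rational(-2770197, 181779062))) = Add(1, Rational(-923399, 181779062)) = Rational(180855663, 181779062) ≈ 0.99492)
Pow(L, -1) = Pow(Rational(180855663, 181779062), -1) = Rational(181779062, 180855663)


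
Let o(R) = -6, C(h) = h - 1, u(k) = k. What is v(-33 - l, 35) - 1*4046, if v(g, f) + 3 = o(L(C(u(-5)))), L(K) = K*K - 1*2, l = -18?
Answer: -4055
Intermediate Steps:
C(h) = -1 + h
L(K) = -2 + K**2 (L(K) = K**2 - 2 = -2 + K**2)
v(g, f) = -9 (v(g, f) = -3 - 6 = -9)
v(-33 - l, 35) - 1*4046 = -9 - 1*4046 = -9 - 4046 = -4055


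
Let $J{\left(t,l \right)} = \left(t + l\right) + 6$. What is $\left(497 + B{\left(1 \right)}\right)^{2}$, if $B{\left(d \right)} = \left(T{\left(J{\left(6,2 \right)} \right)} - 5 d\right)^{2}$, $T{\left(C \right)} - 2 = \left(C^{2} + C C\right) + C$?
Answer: $26538364836$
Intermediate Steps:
$J{\left(t,l \right)} = 6 + l + t$ ($J{\left(t,l \right)} = \left(l + t\right) + 6 = 6 + l + t$)
$T{\left(C \right)} = 2 + C + 2 C^{2}$ ($T{\left(C \right)} = 2 + \left(\left(C^{2} + C C\right) + C\right) = 2 + \left(\left(C^{2} + C^{2}\right) + C\right) = 2 + \left(2 C^{2} + C\right) = 2 + \left(C + 2 C^{2}\right) = 2 + C + 2 C^{2}$)
$B{\left(d \right)} = \left(408 - 5 d\right)^{2}$ ($B{\left(d \right)} = \left(\left(2 + \left(6 + 2 + 6\right) + 2 \left(6 + 2 + 6\right)^{2}\right) - 5 d\right)^{2} = \left(\left(2 + 14 + 2 \cdot 14^{2}\right) - 5 d\right)^{2} = \left(\left(2 + 14 + 2 \cdot 196\right) - 5 d\right)^{2} = \left(\left(2 + 14 + 392\right) - 5 d\right)^{2} = \left(408 - 5 d\right)^{2}$)
$\left(497 + B{\left(1 \right)}\right)^{2} = \left(497 + \left(408 - 5\right)^{2}\right)^{2} = \left(497 + 403^{2}\right)^{2} = \left(497 + 162409\right)^{2} = 162906^{2} = 26538364836$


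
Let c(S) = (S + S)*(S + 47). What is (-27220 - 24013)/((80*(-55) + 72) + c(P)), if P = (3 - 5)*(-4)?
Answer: 51233/3448 ≈ 14.859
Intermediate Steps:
P = 8 (P = -2*(-4) = 8)
c(S) = 2*S*(47 + S) (c(S) = (2*S)*(47 + S) = 2*S*(47 + S))
(-27220 - 24013)/((80*(-55) + 72) + c(P)) = (-27220 - 24013)/((80*(-55) + 72) + 2*8*(47 + 8)) = -51233/((-4400 + 72) + 2*8*55) = -51233/(-4328 + 880) = -51233/(-3448) = -51233*(-1/3448) = 51233/3448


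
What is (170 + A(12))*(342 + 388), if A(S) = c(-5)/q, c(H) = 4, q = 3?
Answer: 375220/3 ≈ 1.2507e+5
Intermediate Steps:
A(S) = 4/3
(170 + A(12))*(342 + 388) = (170 + 4/3)*(342 + 388) = (514/3)*730 = 375220/3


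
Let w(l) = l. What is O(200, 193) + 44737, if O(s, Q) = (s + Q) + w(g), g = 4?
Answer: 45134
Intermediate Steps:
O(s, Q) = 4 + Q + s (O(s, Q) = (s + Q) + 4 = (Q + s) + 4 = 4 + Q + s)
O(200, 193) + 44737 = (4 + 193 + 200) + 44737 = 397 + 44737 = 45134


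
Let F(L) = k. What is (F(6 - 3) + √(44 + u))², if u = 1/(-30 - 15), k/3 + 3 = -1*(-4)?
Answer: (45 + √9895)²/225 ≈ 92.767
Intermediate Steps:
k = 3 (k = -9 + 3*(-1*(-4)) = -9 + 3*4 = -9 + 12 = 3)
u = -1/45 (u = 1/(-45) = -1/45 ≈ -0.022222)
F(L) = 3
(F(6 - 3) + √(44 + u))² = (3 + √(44 - 1/45))² = (3 + √(1979/45))² = (3 + √9895/15)²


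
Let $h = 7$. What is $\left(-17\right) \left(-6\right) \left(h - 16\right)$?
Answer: $-918$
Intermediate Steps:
$\left(-17\right) \left(-6\right) \left(h - 16\right) = \left(-17\right) \left(-6\right) \left(7 - 16\right) = 102 \left(7 - 16\right) = 102 \left(-9\right) = -918$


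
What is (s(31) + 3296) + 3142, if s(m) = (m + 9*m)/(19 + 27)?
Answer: 148229/23 ≈ 6444.7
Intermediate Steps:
s(m) = 5*m/23 (s(m) = (10*m)/46 = (10*m)*(1/46) = 5*m/23)
(s(31) + 3296) + 3142 = ((5/23)*31 + 3296) + 3142 = (155/23 + 3296) + 3142 = 75963/23 + 3142 = 148229/23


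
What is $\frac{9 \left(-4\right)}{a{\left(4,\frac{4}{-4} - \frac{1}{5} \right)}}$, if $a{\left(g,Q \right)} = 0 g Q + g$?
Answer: $-9$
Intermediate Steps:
$a{\left(g,Q \right)} = g$ ($a{\left(g,Q \right)} = 0 Q + g = 0 + g = g$)
$\frac{9 \left(-4\right)}{a{\left(4,\frac{4}{-4} - \frac{1}{5} \right)}} = \frac{9 \left(-4\right)}{4} = \left(-36\right) \frac{1}{4} = -9$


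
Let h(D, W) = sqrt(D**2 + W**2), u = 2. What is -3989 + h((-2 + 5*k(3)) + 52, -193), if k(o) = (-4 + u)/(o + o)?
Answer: -3989 + sqrt(356266)/3 ≈ -3790.0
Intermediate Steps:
k(o) = -1/o (k(o) = (-4 + 2)/(o + o) = -2*1/(2*o) = -1/o)
-3989 + h((-2 + 5*k(3)) + 52, -193) = -3989 + sqrt(((-2 + 5*(-1/3)) + 52)**2 + (-193)**2) = -3989 + sqrt(((-2 + 5*(-1*1/3)) + 52)**2 + 37249) = -3989 + sqrt(((-2 + 5*(-1/3)) + 52)**2 + 37249) = -3989 + sqrt(((-2 - 5/3) + 52)**2 + 37249) = -3989 + sqrt((-11/3 + 52)**2 + 37249) = -3989 + sqrt((145/3)**2 + 37249) = -3989 + sqrt(21025/9 + 37249) = -3989 + sqrt(356266/9) = -3989 + sqrt(356266)/3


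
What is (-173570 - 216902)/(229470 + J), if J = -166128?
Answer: -195236/31671 ≈ -6.1645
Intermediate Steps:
(-173570 - 216902)/(229470 + J) = (-173570 - 216902)/(229470 - 166128) = -390472/63342 = -390472*1/63342 = -195236/31671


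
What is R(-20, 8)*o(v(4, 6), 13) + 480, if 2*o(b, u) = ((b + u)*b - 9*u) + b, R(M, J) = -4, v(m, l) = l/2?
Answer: 612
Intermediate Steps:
v(m, l) = l/2 (v(m, l) = l*(½) = l/2)
o(b, u) = b/2 - 9*u/2 + b*(b + u)/2 (o(b, u) = (((b + u)*b - 9*u) + b)/2 = ((b*(b + u) - 9*u) + b)/2 = ((-9*u + b*(b + u)) + b)/2 = (b - 9*u + b*(b + u))/2 = b/2 - 9*u/2 + b*(b + u)/2)
R(-20, 8)*o(v(4, 6), 13) + 480 = -4*(((½)*6)/2 + ((½)*6)²/2 - 9/2*13 + (½)*((½)*6)*13) + 480 = -4*((½)*3 + (½)*3² - 117/2 + (½)*3*13) + 480 = -4*(3/2 + (½)*9 - 117/2 + 39/2) + 480 = -4*(3/2 + 9/2 - 117/2 + 39/2) + 480 = -4*(-33) + 480 = 132 + 480 = 612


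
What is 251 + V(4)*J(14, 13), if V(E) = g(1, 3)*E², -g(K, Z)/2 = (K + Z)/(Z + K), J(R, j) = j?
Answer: -165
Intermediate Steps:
g(K, Z) = -2 (g(K, Z) = -2*(K + Z)/(Z + K) = -2*(K + Z)/(K + Z) = -2*1 = -2)
V(E) = -2*E²
251 + V(4)*J(14, 13) = 251 - 2*4²*13 = 251 - 2*16*13 = 251 - 32*13 = 251 - 416 = -165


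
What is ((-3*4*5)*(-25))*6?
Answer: 9000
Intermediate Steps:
((-3*4*5)*(-25))*6 = (-12*5*(-25))*6 = -60*(-25)*6 = 1500*6 = 9000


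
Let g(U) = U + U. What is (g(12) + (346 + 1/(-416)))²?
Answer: 23691058561/173056 ≈ 1.3690e+5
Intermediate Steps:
g(U) = 2*U
(g(12) + (346 + 1/(-416)))² = (2*12 + (346 + 1/(-416)))² = (24 + (346 - 1/416))² = (24 + 143935/416)² = (153919/416)² = 23691058561/173056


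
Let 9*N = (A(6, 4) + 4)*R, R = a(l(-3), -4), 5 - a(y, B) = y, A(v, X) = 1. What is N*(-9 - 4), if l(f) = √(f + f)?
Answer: -325/9 + 65*I*√6/9 ≈ -36.111 + 17.691*I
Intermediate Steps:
l(f) = √2*√f (l(f) = √(2*f) = √2*√f)
a(y, B) = 5 - y
R = 5 - I*√6 (R = 5 - √2*√(-3) = 5 - √2*I*√3 = 5 - I*√6 ≈ 5.0 - 2.4495*I)
N = 25/9 - 5*I*√6/9 (N = ((1 + 4)*(5 - I*√6))/9 = (5*(5 - I*√6))/9 = (25 - 5*I*√6)/9 = 25/9 - 5*I*√6/9 ≈ 2.7778 - 1.3608*I)
N*(-9 - 4) = (25/9 - 5*I*√6/9)*(-9 - 4) = (25/9 - 5*I*√6/9)*(-13) = -325/9 + 65*I*√6/9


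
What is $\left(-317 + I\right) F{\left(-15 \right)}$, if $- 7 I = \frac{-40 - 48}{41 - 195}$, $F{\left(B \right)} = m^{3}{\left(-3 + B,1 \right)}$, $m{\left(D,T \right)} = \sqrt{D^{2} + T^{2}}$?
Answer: $- \frac{25247625 \sqrt{13}}{49} \approx -1.8578 \cdot 10^{6}$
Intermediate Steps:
$F{\left(B \right)} = \left(1 + \left(-3 + B\right)^{2}\right)^{\frac{3}{2}}$ ($F{\left(B \right)} = \left(\sqrt{\left(-3 + B\right)^{2} + 1^{2}}\right)^{3} = \left(\sqrt{\left(-3 + B\right)^{2} + 1}\right)^{3} = \left(\sqrt{1 + \left(-3 + B\right)^{2}}\right)^{3} = \left(1 + \left(-3 + B\right)^{2}\right)^{\frac{3}{2}}$)
$I = - \frac{4}{49}$ ($I = - \frac{\left(-40 - 48\right) \frac{1}{41 - 195}}{7} = - \frac{\left(-88\right) \frac{1}{-154}}{7} = - \frac{\left(-88\right) \left(- \frac{1}{154}\right)}{7} = \left(- \frac{1}{7}\right) \frac{4}{7} = - \frac{4}{49} \approx -0.081633$)
$\left(-317 + I\right) F{\left(-15 \right)} = \left(-317 - \frac{4}{49}\right) \left(1 + \left(-3 - 15\right)^{2}\right)^{\frac{3}{2}} = - \frac{15537 \left(1 + \left(-18\right)^{2}\right)^{\frac{3}{2}}}{49} = - \frac{15537 \left(1 + 324\right)^{\frac{3}{2}}}{49} = - \frac{15537 \cdot 325^{\frac{3}{2}}}{49} = - \frac{15537 \cdot 1625 \sqrt{13}}{49} = - \frac{25247625 \sqrt{13}}{49}$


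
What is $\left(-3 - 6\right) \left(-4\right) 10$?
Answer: $360$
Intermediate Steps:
$\left(-3 - 6\right) \left(-4\right) 10 = \left(-9\right) \left(-4\right) 10 = 36 \cdot 10 = 360$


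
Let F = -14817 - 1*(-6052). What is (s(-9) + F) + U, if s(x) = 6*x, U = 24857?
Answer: 16038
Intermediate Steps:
F = -8765 (F = -14817 + 6052 = -8765)
(s(-9) + F) + U = (6*(-9) - 8765) + 24857 = (-54 - 8765) + 24857 = -8819 + 24857 = 16038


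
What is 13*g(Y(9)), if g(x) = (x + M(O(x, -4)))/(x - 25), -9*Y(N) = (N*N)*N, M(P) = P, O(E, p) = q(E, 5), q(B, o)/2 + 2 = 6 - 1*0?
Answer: 949/106 ≈ 8.9528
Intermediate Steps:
q(B, o) = 8 (q(B, o) = -4 + 2*(6 - 1*0) = -4 + 2*(6 + 0) = -4 + 2*6 = -4 + 12 = 8)
O(E, p) = 8
Y(N) = -N³/9 (Y(N) = -N*N*N/9 = -N²*N/9 = -N³/9)
g(x) = (8 + x)/(-25 + x) (g(x) = (x + 8)/(x - 25) = (8 + x)/(-25 + x))
13*g(Y(9)) = 13*((8 - ⅑*9³)/(-25 - ⅑*9³)) = 13*((8 - ⅑*729)/(-25 - ⅑*729)) = 13*((8 - 81)/(-25 - 81)) = 13*(-73/(-106)) = 13*(-1/106*(-73)) = 13*(73/106) = 949/106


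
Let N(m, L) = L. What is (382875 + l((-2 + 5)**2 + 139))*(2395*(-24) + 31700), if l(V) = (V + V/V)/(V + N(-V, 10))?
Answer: -779772803110/79 ≈ -9.8705e+9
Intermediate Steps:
l(V) = (1 + V)/(10 + V) (l(V) = (V + V/V)/(V + 10) = (V + 1)/(10 + V) = (1 + V)/(10 + V))
(382875 + l((-2 + 5)**2 + 139))*(2395*(-24) + 31700) = (382875 + (1 + ((-2 + 5)**2 + 139))/(10 + ((-2 + 5)**2 + 139)))*(2395*(-24) + 31700) = (382875 + (1 + (3**2 + 139))/(10 + (3**2 + 139)))*(-57480 + 31700) = (382875 + (1 + (9 + 139))/(10 + (9 + 139)))*(-25780) = (382875 + (1 + 148)/(10 + 148))*(-25780) = (382875 + 149/158)*(-25780) = (60494399/158)*(-25780) = -779772803110/79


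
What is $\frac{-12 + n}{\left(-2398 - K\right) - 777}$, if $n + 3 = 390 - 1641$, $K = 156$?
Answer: $\frac{1266}{3331} \approx 0.38007$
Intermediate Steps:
$n = -1254$ ($n = -3 + \left(390 - 1641\right) = -3 - 1251 = -1254$)
$\frac{-12 + n}{\left(-2398 - K\right) - 777} = \frac{-12 - 1254}{\left(-2398 - 156\right) - 777} = - \frac{1266}{\left(-2398 - 156\right) - 777} = - \frac{1266}{-2554 - 777} = - \frac{1266}{-3331} = \left(-1266\right) \left(- \frac{1}{3331}\right) = \frac{1266}{3331}$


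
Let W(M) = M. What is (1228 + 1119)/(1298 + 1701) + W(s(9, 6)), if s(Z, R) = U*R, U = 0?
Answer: 2347/2999 ≈ 0.78259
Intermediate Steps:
s(Z, R) = 0 (s(Z, R) = 0*R = 0)
(1228 + 1119)/(1298 + 1701) + W(s(9, 6)) = (1228 + 1119)/(1298 + 1701) + 0 = 2347/2999 + 0 = 2347/2999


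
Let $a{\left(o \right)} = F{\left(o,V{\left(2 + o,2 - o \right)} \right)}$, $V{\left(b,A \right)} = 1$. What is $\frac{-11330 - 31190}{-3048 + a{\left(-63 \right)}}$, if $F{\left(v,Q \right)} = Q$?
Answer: $\frac{42520}{3047} \approx 13.955$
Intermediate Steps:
$a{\left(o \right)} = 1$
$\frac{-11330 - 31190}{-3048 + a{\left(-63 \right)}} = \frac{-11330 - 31190}{-3048 + 1} = - \frac{42520}{-3047} = \left(-42520\right) \left(- \frac{1}{3047}\right) = \frac{42520}{3047}$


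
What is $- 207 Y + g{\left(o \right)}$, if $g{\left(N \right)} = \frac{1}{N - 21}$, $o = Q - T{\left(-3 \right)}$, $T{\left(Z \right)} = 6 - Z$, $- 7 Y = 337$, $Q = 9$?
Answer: $\frac{209276}{21} \approx 9965.5$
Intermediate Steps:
$Y = - \frac{337}{7}$ ($Y = \left(- \frac{1}{7}\right) 337 = - \frac{337}{7} \approx -48.143$)
$o = 0$ ($o = 9 - \left(6 - -3\right) = 9 - \left(6 + 3\right) = 9 - 9 = 0$)
$g{\left(N \right)} = \frac{1}{-21 + N}$
$- 207 Y + g{\left(o \right)} = \left(-207\right) \left(- \frac{337}{7}\right) + \frac{1}{-21 + 0} = \frac{69759}{7} + \frac{1}{-21} = \frac{69759}{7} - \frac{1}{21} = \frac{209276}{21}$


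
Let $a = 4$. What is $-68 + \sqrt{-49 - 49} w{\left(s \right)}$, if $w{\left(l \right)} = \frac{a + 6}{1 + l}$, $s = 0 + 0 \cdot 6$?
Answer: $-68 + 70 i \sqrt{2} \approx -68.0 + 98.995 i$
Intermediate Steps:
$s = 0$ ($s = 0 + 0 = 0$)
$w{\left(l \right)} = \frac{10}{1 + l}$ ($w{\left(l \right)} = \frac{4 + 6}{1 + l} = \frac{10}{1 + l}$)
$-68 + \sqrt{-49 - 49} w{\left(s \right)} = -68 + \sqrt{-49 - 49} \frac{10}{1 + 0} = -68 + \sqrt{-98} \cdot \frac{10}{1} = -68 + 7 i \sqrt{2} \cdot 10 \cdot 1 = -68 + 7 i \sqrt{2} \cdot 10 = -68 + 70 i \sqrt{2}$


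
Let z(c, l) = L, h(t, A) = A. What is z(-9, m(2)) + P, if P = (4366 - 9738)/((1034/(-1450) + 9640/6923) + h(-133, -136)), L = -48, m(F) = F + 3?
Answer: -331676204/39952823 ≈ -8.3017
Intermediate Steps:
m(F) = 3 + F
z(c, l) = -48
P = 1586059300/39952823 (P = (4366 - 9738)/((1034/(-1450) + 9640/6923) - 136) = -5372/((1034*(-1/1450) + 9640*(1/6923)) - 136) = -5372/((-517/725 + 9640/6923) - 136) = -5372/(3409809/5019175 - 136) = -5372/(-679197991/5019175) = -5372*(-5019175/679197991) = 1586059300/39952823 ≈ 39.698)
z(-9, m(2)) + P = -48 + 1586059300/39952823 = -331676204/39952823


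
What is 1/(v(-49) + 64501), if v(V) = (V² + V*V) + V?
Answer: 1/69254 ≈ 1.4440e-5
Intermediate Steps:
v(V) = V + 2*V² (v(V) = (V² + V²) + V = 2*V² + V = V + 2*V²)
1/(v(-49) + 64501) = 1/(-49*(1 + 2*(-49)) + 64501) = 1/(-49*(1 - 98) + 64501) = 1/(-49*(-97) + 64501) = 1/(4753 + 64501) = 1/69254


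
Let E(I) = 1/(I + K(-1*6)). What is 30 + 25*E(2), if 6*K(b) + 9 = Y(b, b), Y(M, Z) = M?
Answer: -20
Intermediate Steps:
K(b) = -3/2 + b/6
E(I) = 1/(-5/2 + I) (E(I) = 1/(I + (-3/2 + (-1*6)/6)) = 1/(I + (-3/2 + (1/6)*(-6))) = 1/(I + (-3/2 - 1)) = 1/(I - 5/2) = 1/(-5/2 + I))
30 + 25*E(2) = 30 + 25*(2/(-5 + 2*2)) = 30 + 25*(2/(-5 + 4)) = 30 + 25*(2/(-1)) = 30 + 25*(2*(-1)) = 30 + 25*(-2) = 30 - 50 = -20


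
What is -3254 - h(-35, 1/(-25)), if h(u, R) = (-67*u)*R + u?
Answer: -15626/5 ≈ -3125.2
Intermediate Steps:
h(u, R) = u - 67*R*u (h(u, R) = -67*R*u + u = u - 67*R*u)
-3254 - h(-35, 1/(-25)) = -3254 - (-35)*(1 - 67/(-25)) = -3254 - (-35)*(1 - 67*(-1/25)) = -3254 - (-35)*(1 + 67/25) = -3254 - (-35)*92/25 = -3254 - 1*(-644/5) = -3254 + 644/5 = -15626/5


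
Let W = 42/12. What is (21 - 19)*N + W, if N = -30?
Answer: -113/2 ≈ -56.500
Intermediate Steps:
W = 7/2 (W = 42*(1/12) = 7/2 ≈ 3.5000)
(21 - 19)*N + W = (21 - 19)*(-30) + 7/2 = 2*(-30) + 7/2 = -60 + 7/2 = -113/2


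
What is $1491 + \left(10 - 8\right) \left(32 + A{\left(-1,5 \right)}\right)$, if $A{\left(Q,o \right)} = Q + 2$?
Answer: $1557$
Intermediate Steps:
$A{\left(Q,o \right)} = 2 + Q$
$1491 + \left(10 - 8\right) \left(32 + A{\left(-1,5 \right)}\right) = 1491 + \left(10 - 8\right) \left(32 + \left(2 - 1\right)\right) = 1491 + 2 \left(32 + 1\right) = 1491 + 2 \cdot 33 = 1491 + 66 = 1557$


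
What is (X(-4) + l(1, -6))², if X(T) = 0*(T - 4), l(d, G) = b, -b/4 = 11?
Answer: 1936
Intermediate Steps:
b = -44 (b = -4*11 = -44)
l(d, G) = -44
X(T) = 0 (X(T) = 0*(-4 + T) = 0)
(X(-4) + l(1, -6))² = (0 - 44)² = (-44)² = 1936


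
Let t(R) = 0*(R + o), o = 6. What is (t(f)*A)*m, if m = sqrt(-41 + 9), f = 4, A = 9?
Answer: 0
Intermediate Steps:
t(R) = 0 (t(R) = 0*(R + 6) = 0*(6 + R) = 0)
m = 4*I*sqrt(2) (m = sqrt(-32) = 4*I*sqrt(2) ≈ 5.6569*I)
(t(f)*A)*m = (0*9)*(4*I*sqrt(2)) = 0*(4*I*sqrt(2)) = 0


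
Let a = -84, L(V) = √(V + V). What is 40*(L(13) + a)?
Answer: -3360 + 40*√26 ≈ -3156.0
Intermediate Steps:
L(V) = √2*√V (L(V) = √(2*V) = √2*√V)
40*(L(13) + a) = 40*(√2*√13 - 84) = 40*(√26 - 84) = 40*(-84 + √26) = -3360 + 40*√26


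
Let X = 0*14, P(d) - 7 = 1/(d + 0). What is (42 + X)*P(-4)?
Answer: 567/2 ≈ 283.50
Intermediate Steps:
P(d) = 7 + 1/d (P(d) = 7 + 1/(d + 0) = 7 + 1/d)
X = 0
(42 + X)*P(-4) = (42 + 0)*(7 + 1/(-4)) = 42*(7 - ¼) = 42*(27/4) = 567/2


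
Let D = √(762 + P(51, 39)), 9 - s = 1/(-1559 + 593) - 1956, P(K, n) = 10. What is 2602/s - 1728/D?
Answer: 2513532/1898191 - 864*√193/193 ≈ -60.868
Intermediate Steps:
s = 1898191/966 (s = 9 - (1/(-1559 + 593) - 1956) = 9 - (1/(-966) - 1956) = 9 - (-1/966 - 1956) = 9 - 1*(-1889497/966) = 9 + 1889497/966 = 1898191/966 ≈ 1965.0)
D = 2*√193 (D = √(762 + 10) = √772 = 2*√193 ≈ 27.785)
2602/s - 1728/D = 2602/(1898191/966) - 1728*√193/386 = 2602*(966/1898191) - 864*√193/193 = 2513532/1898191 - 864*√193/193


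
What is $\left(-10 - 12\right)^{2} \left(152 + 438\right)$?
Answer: $285560$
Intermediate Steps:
$\left(-10 - 12\right)^{2} \left(152 + 438\right) = \left(-10 - 12\right)^{2} \cdot 590 = \left(-22\right)^{2} \cdot 590 = 484 \cdot 590 = 285560$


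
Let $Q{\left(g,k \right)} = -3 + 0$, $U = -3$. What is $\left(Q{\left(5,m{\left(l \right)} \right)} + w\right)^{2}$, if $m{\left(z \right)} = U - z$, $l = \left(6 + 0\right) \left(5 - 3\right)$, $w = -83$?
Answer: $7396$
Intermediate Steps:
$l = 12$ ($l = 6 \cdot 2 = 12$)
$m{\left(z \right)} = -3 - z$
$Q{\left(g,k \right)} = -3$
$\left(Q{\left(5,m{\left(l \right)} \right)} + w\right)^{2} = \left(-3 - 83\right)^{2} = \left(-86\right)^{2} = 7396$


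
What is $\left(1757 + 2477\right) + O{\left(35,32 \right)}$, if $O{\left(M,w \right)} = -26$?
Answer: $4208$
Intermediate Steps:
$\left(1757 + 2477\right) + O{\left(35,32 \right)} = \left(1757 + 2477\right) - 26 = 4234 - 26 = 4208$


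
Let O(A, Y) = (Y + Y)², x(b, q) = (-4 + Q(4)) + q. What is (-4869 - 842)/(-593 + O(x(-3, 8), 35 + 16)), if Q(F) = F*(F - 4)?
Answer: -5711/9811 ≈ -0.58210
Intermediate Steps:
Q(F) = F*(-4 + F)
x(b, q) = -4 + q (x(b, q) = (-4 + 4*(-4 + 4)) + q = (-4 + 4*0) + q = (-4 + 0) + q = -4 + q)
O(A, Y) = 4*Y² (O(A, Y) = (2*Y)² = 4*Y²)
(-4869 - 842)/(-593 + O(x(-3, 8), 35 + 16)) = (-4869 - 842)/(-593 + 4*(35 + 16)²) = -5711/(-593 + 4*51²) = -5711/(-593 + 4*2601) = -5711/(-593 + 10404) = -5711/9811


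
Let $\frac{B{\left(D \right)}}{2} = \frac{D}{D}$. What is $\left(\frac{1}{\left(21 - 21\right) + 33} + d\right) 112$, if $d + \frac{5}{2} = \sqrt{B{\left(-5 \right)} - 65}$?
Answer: $- \frac{9128}{33} + 336 i \sqrt{7} \approx -276.61 + 888.97 i$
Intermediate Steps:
$B{\left(D \right)} = 2$ ($B{\left(D \right)} = 2 \frac{D}{D} = 2 \cdot 1 = 2$)
$d = - \frac{5}{2} + 3 i \sqrt{7}$ ($d = - \frac{5}{2} + \sqrt{2 - 65} = - \frac{5}{2} + \sqrt{-63} = - \frac{5}{2} + 3 i \sqrt{7} \approx -2.5 + 7.9373 i$)
$\left(\frac{1}{\left(21 - 21\right) + 33} + d\right) 112 = \left(\frac{1}{\left(21 - 21\right) + 33} - \left(\frac{5}{2} - 3 i \sqrt{7}\right)\right) 112 = \left(\frac{1}{0 + 33} - \left(\frac{5}{2} - 3 i \sqrt{7}\right)\right) 112 = \left(\frac{1}{33} - \left(\frac{5}{2} - 3 i \sqrt{7}\right)\right) 112 = \left(- \frac{163}{66} + 3 i \sqrt{7}\right) 112 = - \frac{9128}{33} + 336 i \sqrt{7}$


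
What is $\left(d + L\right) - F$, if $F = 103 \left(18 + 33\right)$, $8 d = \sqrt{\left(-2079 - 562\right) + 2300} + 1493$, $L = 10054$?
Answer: $\frac{39901}{8} + \frac{i \sqrt{341}}{8} \approx 4987.6 + 2.3083 i$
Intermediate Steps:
$d = \frac{1493}{8} + \frac{i \sqrt{341}}{8}$ ($d = \frac{\sqrt{\left(-2079 - 562\right) + 2300} + 1493}{8} = \frac{\sqrt{-2641 + 2300} + 1493}{8} = \frac{\sqrt{-341} + 1493}{8} = \frac{i \sqrt{341} + 1493}{8} = \frac{1493 + i \sqrt{341}}{8} = \frac{1493}{8} + \frac{i \sqrt{341}}{8} \approx 186.63 + 2.3083 i$)
$F = 5253$ ($F = 103 \cdot 51 = 5253$)
$\left(d + L\right) - F = \left(\left(\frac{1493}{8} + \frac{i \sqrt{341}}{8}\right) + 10054\right) - 5253 = \left(\frac{81925}{8} + \frac{i \sqrt{341}}{8}\right) - 5253 = \frac{39901}{8} + \frac{i \sqrt{341}}{8}$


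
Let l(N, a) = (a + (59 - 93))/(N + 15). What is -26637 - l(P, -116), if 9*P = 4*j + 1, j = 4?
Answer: -2023737/76 ≈ -26628.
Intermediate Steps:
P = 17/9 (P = (4*4 + 1)/9 = (16 + 1)/9 = (⅑)*17 = 17/9 ≈ 1.8889)
l(N, a) = (-34 + a)/(15 + N) (l(N, a) = (a - 34)/(15 + N) = (-34 + a)/(15 + N))
-26637 - l(P, -116) = -26637 - (-34 - 116)/(15 + 17/9) = -26637 - (-150)/152/9 = -26637 - 9*(-150)/152 = -26637 - 1*(-675/76) = -26637 + 675/76 = -2023737/76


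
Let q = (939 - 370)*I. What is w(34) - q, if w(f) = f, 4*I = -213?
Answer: 121333/4 ≈ 30333.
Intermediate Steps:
I = -213/4 (I = (¼)*(-213) = -213/4 ≈ -53.250)
q = -121197/4 (q = (939 - 370)*(-213/4) = 569*(-213/4) = -121197/4 ≈ -30299.)
w(34) - q = 34 - 1*(-121197/4) = 34 + 121197/4 = 121333/4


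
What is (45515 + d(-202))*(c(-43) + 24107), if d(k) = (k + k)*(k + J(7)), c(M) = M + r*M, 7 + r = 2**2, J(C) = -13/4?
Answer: 3107252148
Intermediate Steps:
J(C) = -13/4 (J(C) = -13*1/4 = -13/4)
r = -3 (r = -7 + 2**2 = -7 + 4 = -3)
c(M) = -2*M (c(M) = M - 3*M = -2*M)
d(k) = 2*k*(-13/4 + k) (d(k) = (k + k)*(k - 13/4) = (2*k)*(-13/4 + k) = 2*k*(-13/4 + k))
(45515 + d(-202))*(c(-43) + 24107) = (45515 + (1/2)*(-202)*(-13 + 4*(-202)))*(-2*(-43) + 24107) = (45515 + (1/2)*(-202)*(-13 - 808))*(86 + 24107) = (45515 + (1/2)*(-202)*(-821))*24193 = (45515 + 82921)*24193 = 128436*24193 = 3107252148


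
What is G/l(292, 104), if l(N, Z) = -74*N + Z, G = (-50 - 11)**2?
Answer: -3721/21504 ≈ -0.17304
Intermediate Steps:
G = 3721 (G = (-61)**2 = 3721)
l(N, Z) = Z - 74*N
G/l(292, 104) = 3721/(104 - 74*292) = 3721/(104 - 21608) = 3721/(-21504) = 3721*(-1/21504) = -3721/21504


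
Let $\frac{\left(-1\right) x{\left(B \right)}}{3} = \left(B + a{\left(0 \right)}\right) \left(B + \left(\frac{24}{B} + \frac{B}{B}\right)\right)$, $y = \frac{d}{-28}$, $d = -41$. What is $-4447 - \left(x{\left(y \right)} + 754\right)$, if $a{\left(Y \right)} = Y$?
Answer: $- \frac{4012649}{784} \approx -5118.2$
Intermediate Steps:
$y = \frac{41}{28}$ ($y = - \frac{41}{-28} = \left(-41\right) \left(- \frac{1}{28}\right) = \frac{41}{28} \approx 1.4643$)
$x{\left(B \right)} = - 3 B \left(1 + B + \frac{24}{B}\right)$ ($x{\left(B \right)} = - 3 \left(B + 0\right) \left(B + \left(\frac{24}{B} + \frac{B}{B}\right)\right) = - 3 B \left(B + \left(\frac{24}{B} + 1\right)\right) = - 3 B \left(B + \left(1 + \frac{24}{B}\right)\right) = - 3 B \left(1 + B + \frac{24}{B}\right)$)
$-4447 - \left(x{\left(y \right)} + 754\right) = -4447 - \left(\left(-72 - \frac{123}{28} - 3 \left(\frac{41}{28}\right)^{2}\right) + 754\right) = -4447 - \left(\left(-72 - \frac{123}{28} - \frac{5043}{784}\right) + 754\right) = -4447 - \left(- \frac{64935}{784} + 754\right) = -4447 - \frac{526201}{784} = - \frac{4012649}{784}$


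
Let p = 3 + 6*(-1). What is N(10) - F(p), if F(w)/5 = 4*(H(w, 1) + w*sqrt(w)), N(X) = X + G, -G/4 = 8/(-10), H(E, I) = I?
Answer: -34/5 + 60*I*sqrt(3) ≈ -6.8 + 103.92*I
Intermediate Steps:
p = -3 (p = 3 - 6 = -3)
G = 16/5 (G = -32/(-10) = -32*(-1)/10 = -4*(-4/5) = 16/5 ≈ 3.2000)
N(X) = 16/5 + X (N(X) = X + 16/5 = 16/5 + X)
F(w) = 20 + 20*w**(3/2) (F(w) = 5*(4*(1 + w*sqrt(w))) = 5*(4*(1 + w**(3/2))) = 5*(4 + 4*w**(3/2)) = 20 + 20*w**(3/2))
N(10) - F(p) = (16/5 + 10) - (20 + 20*(-3)**(3/2)) = 66/5 - (20 + 20*(-3*I*sqrt(3))) = 66/5 - (20 - 60*I*sqrt(3)) = 66/5 + (-20 + 60*I*sqrt(3)) = -34/5 + 60*I*sqrt(3)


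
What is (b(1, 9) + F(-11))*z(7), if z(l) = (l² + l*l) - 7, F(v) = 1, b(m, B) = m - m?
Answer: 91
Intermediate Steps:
b(m, B) = 0
z(l) = -7 + 2*l² (z(l) = (l² + l²) - 7 = 2*l² - 7 = -7 + 2*l²)
(b(1, 9) + F(-11))*z(7) = (0 + 1)*(-7 + 2*7²) = 1*(-7 + 2*49) = 1*(-7 + 98) = 1*91 = 91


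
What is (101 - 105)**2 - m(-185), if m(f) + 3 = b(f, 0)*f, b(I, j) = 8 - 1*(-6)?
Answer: 2609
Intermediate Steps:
b(I, j) = 14 (b(I, j) = 8 + 6 = 14)
m(f) = -3 + 14*f
(101 - 105)**2 - m(-185) = (101 - 105)**2 - (-3 + 14*(-185)) = (-4)**2 - (-3 - 2590) = 16 - 1*(-2593) = 16 + 2593 = 2609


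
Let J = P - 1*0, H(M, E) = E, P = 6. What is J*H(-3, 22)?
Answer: 132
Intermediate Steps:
J = 6 (J = 6 - 1*0 = 6 + 0 = 6)
J*H(-3, 22) = 6*22 = 132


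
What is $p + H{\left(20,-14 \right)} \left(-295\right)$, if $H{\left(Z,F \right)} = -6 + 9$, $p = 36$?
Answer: $-849$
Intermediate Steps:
$H{\left(Z,F \right)} = 3$
$p + H{\left(20,-14 \right)} \left(-295\right) = 36 + 3 \left(-295\right) = 36 - 885 = -849$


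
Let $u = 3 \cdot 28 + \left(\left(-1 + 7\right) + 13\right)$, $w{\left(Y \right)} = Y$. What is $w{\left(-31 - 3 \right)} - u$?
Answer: $-137$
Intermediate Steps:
$u = 103$ ($u = 84 + \left(6 + 13\right) = 84 + 19 = 103$)
$w{\left(-31 - 3 \right)} - u = \left(-31 - 3\right) - 103 = -34 - 103 = -137$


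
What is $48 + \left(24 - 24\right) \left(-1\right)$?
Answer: $48$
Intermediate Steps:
$48 + \left(24 - 24\right) \left(-1\right) = 48 + 0 \left(-1\right) = 48 + 0 = 48$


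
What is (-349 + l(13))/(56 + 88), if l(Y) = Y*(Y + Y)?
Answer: -11/144 ≈ -0.076389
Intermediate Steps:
l(Y) = 2*Y**2 (l(Y) = Y*(2*Y) = 2*Y**2)
(-349 + l(13))/(56 + 88) = (-349 + 2*13**2)/(56 + 88) = (-349 + 2*169)/144 = (-349 + 338)*(1/144) = -11*1/144 = -11/144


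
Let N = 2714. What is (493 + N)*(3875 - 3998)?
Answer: -394461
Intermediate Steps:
(493 + N)*(3875 - 3998) = (493 + 2714)*(3875 - 3998) = 3207*(-123) = -394461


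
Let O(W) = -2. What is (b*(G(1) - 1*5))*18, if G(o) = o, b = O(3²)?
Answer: 144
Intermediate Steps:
b = -2
(b*(G(1) - 1*5))*18 = -2*(1 - 1*5)*18 = -2*(1 - 5)*18 = -2*(-4)*18 = 8*18 = 144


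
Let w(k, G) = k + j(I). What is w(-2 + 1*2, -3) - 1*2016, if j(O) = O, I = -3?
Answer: -2019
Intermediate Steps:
w(k, G) = -3 + k (w(k, G) = k - 3 = -3 + k)
w(-2 + 1*2, -3) - 1*2016 = (-3 + (-2 + 1*2)) - 1*2016 = (-3 + (-2 + 2)) - 2016 = (-3 + 0) - 2016 = -3 - 2016 = -2019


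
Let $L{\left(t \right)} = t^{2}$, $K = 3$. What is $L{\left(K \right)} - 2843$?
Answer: $-2834$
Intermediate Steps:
$L{\left(K \right)} - 2843 = 3^{2} - 2843 = 9 - 2843 = -2834$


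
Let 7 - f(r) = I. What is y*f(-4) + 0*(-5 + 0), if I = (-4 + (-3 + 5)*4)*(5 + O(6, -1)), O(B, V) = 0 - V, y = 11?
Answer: -187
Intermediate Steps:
O(B, V) = -V
I = 24 (I = (-4 + (-3 + 5)*4)*(5 - 1*(-1)) = (-4 + 2*4)*(5 + 1) = (-4 + 8)*6 = 4*6 = 24)
f(r) = -17 (f(r) = 7 - 1*24 = 7 - 24 = -17)
y*f(-4) + 0*(-5 + 0) = 11*(-17) + 0*(-5 + 0) = -187 + 0*(-5) = -187 + 0 = -187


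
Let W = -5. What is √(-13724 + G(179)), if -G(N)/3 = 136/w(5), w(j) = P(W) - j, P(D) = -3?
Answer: 11*I*√113 ≈ 116.93*I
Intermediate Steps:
w(j) = -3 - j
G(N) = 51 (G(N) = -408/(-3 - 1*5) = -408/(-3 - 5) = -408/(-8) = -408*(-1)/8 = -3*(-17) = 51)
√(-13724 + G(179)) = √(-13724 + 51) = √(-13673) = 11*I*√113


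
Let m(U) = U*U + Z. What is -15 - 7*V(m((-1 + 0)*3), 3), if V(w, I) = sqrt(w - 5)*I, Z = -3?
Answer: -36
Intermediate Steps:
m(U) = -3 + U**2 (m(U) = U*U - 3 = U**2 - 3 = -3 + U**2)
V(w, I) = I*sqrt(-5 + w) (V(w, I) = sqrt(-5 + w)*I = I*sqrt(-5 + w))
-15 - 7*V(m((-1 + 0)*3), 3) = -15 - 21*sqrt(-5 + (-3 + ((-1 + 0)*3)**2)) = -15 - 21*sqrt(-5 + (-3 + (-1*3)**2)) = -15 - 21*sqrt(-5 + (-3 + (-3)**2)) = -15 - 21*sqrt(-5 + (-3 + 9)) = -15 - 21*sqrt(-5 + 6) = -15 - 21*sqrt(1) = -15 - 21 = -36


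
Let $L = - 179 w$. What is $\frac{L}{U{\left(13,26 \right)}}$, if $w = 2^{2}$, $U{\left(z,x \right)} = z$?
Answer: $- \frac{716}{13} \approx -55.077$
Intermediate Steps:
$w = 4$
$L = -716$ ($L = \left(-179\right) 4 = -716$)
$\frac{L}{U{\left(13,26 \right)}} = - \frac{716}{13}$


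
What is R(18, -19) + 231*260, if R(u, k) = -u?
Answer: 60042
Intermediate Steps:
R(18, -19) + 231*260 = -1*18 + 231*260 = -18 + 60060 = 60042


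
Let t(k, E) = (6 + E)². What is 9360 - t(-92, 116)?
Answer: -5524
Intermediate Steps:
9360 - t(-92, 116) = 9360 - (6 + 116)² = 9360 - 1*122² = 9360 - 1*14884 = 9360 - 14884 = -5524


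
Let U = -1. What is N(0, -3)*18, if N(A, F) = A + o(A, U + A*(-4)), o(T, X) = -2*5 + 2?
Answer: -144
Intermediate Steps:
o(T, X) = -8 (o(T, X) = -10 + 2 = -8)
N(A, F) = -8 + A (N(A, F) = A - 8 = -8 + A)
N(0, -3)*18 = (-8 + 0)*18 = -8*18 = -144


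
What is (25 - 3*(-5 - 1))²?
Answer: 1849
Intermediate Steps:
(25 - 3*(-5 - 1))² = (25 - 3*(-6))² = (25 + 18)² = 43² = 1849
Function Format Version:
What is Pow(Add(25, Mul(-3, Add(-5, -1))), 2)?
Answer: 1849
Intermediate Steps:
Pow(Add(25, Mul(-3, Add(-5, -1))), 2) = Pow(Add(25, Mul(-3, -6)), 2) = Pow(Add(25, 18), 2) = Pow(43, 2) = 1849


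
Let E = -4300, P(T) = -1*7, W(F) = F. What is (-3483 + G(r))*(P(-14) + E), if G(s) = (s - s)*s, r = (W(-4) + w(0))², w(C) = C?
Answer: 15001281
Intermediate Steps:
r = 16 (r = (-4 + 0)² = (-4)² = 16)
P(T) = -7
G(s) = 0 (G(s) = 0*s = 0)
(-3483 + G(r))*(P(-14) + E) = (-3483 + 0)*(-7 - 4300) = -3483*(-4307) = 15001281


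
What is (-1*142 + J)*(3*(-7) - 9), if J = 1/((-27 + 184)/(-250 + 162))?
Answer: 671460/157 ≈ 4276.8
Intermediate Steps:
J = -88/157 (J = 1/(157/(-88)) = 1/(157*(-1/88)) = 1/(-157/88) = -88/157 ≈ -0.56051)
(-1*142 + J)*(3*(-7) - 9) = (-1*142 - 88/157)*(3*(-7) - 9) = (-142 - 88/157)*(-21 - 9) = -22382/157*(-30) = 671460/157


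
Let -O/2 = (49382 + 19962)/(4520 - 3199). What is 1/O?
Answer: -1321/138688 ≈ -0.0095250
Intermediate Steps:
O = -138688/1321 (O = -2*(49382 + 19962)/(4520 - 3199) = -138688/1321 ≈ -104.99)
1/O = 1/(-138688/1321) = -1321/138688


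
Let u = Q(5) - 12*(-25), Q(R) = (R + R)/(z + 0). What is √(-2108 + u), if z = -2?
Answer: 7*I*√37 ≈ 42.579*I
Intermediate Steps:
Q(R) = -R (Q(R) = (R + R)/(-2 + 0) = (2*R)/(-2) = (2*R)*(-½) = -R)
u = 295 (u = -1*5 - 12*(-25) = -5 + 300 = 295)
√(-2108 + u) = √(-2108 + 295) = √(-1813) = 7*I*√37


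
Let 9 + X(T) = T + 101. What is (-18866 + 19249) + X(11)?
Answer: 486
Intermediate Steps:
X(T) = 92 + T (X(T) = -9 + (T + 101) = -9 + (101 + T) = 92 + T)
(-18866 + 19249) + X(11) = (-18866 + 19249) + (92 + 11) = 383 + 103 = 486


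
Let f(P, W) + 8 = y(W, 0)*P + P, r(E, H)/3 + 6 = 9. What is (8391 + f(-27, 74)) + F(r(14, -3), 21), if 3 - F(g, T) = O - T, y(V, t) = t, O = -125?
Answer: 8505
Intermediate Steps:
r(E, H) = 9 (r(E, H) = -18 + 3*9 = -18 + 27 = 9)
F(g, T) = 128 + T (F(g, T) = 3 - (-125 - T) = 3 + (125 + T) = 128 + T)
f(P, W) = -8 + P (f(P, W) = -8 + (0*P + P) = -8 + (0 + P) = -8 + P)
(8391 + f(-27, 74)) + F(r(14, -3), 21) = (8391 + (-8 - 27)) + (128 + 21) = (8391 - 35) + 149 = 8356 + 149 = 8505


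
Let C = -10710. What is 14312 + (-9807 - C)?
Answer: 15215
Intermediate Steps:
14312 + (-9807 - C) = 14312 + (-9807 - 1*(-10710)) = 14312 + (-9807 + 10710) = 14312 + 903 = 15215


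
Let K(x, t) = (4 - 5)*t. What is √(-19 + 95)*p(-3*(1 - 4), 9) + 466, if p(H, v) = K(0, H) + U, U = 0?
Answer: 466 - 18*√19 ≈ 387.54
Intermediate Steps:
K(x, t) = -t
p(H, v) = -H (p(H, v) = -H + 0 = -H)
√(-19 + 95)*p(-3*(1 - 4), 9) + 466 = √(-19 + 95)*(-(-3)*(1 - 4)) + 466 = √76*(-(-3)*(-3)) + 466 = (2*√19)*(-1*9) + 466 = (2*√19)*(-9) + 466 = -18*√19 + 466 = 466 - 18*√19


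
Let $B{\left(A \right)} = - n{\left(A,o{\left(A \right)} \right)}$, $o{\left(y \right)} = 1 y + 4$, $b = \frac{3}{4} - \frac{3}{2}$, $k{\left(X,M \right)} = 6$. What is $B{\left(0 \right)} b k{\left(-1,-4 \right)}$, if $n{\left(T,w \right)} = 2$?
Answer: $9$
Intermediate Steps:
$b = - \frac{3}{4}$ ($b = 3 \cdot \frac{1}{4} - \frac{3}{2} = \frac{3}{4} - \frac{3}{2} = - \frac{3}{4} \approx -0.75$)
$o{\left(y \right)} = 4 + y$ ($o{\left(y \right)} = y + 4 = 4 + y$)
$B{\left(A \right)} = -2$ ($B{\left(A \right)} = \left(-1\right) 2 = -2$)
$B{\left(0 \right)} b k{\left(-1,-4 \right)} = \left(-2\right) \left(- \frac{3}{4}\right) 6 = \frac{3}{2} \cdot 6 = 9$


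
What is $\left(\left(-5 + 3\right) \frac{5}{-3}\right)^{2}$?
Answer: $\frac{100}{9} \approx 11.111$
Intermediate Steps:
$\left(\left(-5 + 3\right) \frac{5}{-3}\right)^{2} = \left(- 2 \cdot 5 \left(- \frac{1}{3}\right)\right)^{2} = \left(\left(-2\right) \left(- \frac{5}{3}\right)\right)^{2} = \left(\frac{10}{3}\right)^{2} = \frac{100}{9}$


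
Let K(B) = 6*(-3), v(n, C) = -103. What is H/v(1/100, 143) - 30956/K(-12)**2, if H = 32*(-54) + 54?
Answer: -661523/8343 ≈ -79.291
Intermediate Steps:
K(B) = -18
H = -1674 (H = -1728 + 54 = -1674)
H/v(1/100, 143) - 30956/K(-12)**2 = -1674/(-103) - 30956/((-18)**2) = -1674*(-1/103) - 30956/324 = 1674/103 - 30956*1/324 = 1674/103 - 7739/81 = -661523/8343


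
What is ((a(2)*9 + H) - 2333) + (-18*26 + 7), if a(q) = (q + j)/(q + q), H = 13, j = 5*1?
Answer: -11061/4 ≈ -2765.3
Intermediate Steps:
j = 5
a(q) = (5 + q)/(2*q) (a(q) = (q + 5)/(q + q) = (5 + q)/((2*q)) = (5 + q)*(1/(2*q)) = (5 + q)/(2*q))
((a(2)*9 + H) - 2333) + (-18*26 + 7) = ((((½)*(5 + 2)/2)*9 + 13) - 2333) + (-18*26 + 7) = ((((½)*(½)*7)*9 + 13) - 2333) + (-468 + 7) = (((7/4)*9 + 13) - 2333) - 461 = ((63/4 + 13) - 2333) - 461 = (115/4 - 2333) - 461 = -9217/4 - 461 = -11061/4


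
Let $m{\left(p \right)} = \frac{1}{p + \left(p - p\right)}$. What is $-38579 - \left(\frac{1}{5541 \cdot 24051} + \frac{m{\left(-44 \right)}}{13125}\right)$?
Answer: $- \frac{989698674187152803}{25653818767500} \approx -38579.0$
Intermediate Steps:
$m{\left(p \right)} = \frac{1}{p}$ ($m{\left(p \right)} = \frac{1}{p + 0} = \frac{1}{p}$)
$-38579 - \left(\frac{1}{5541 \cdot 24051} + \frac{m{\left(-44 \right)}}{13125}\right) = -38579 - \left(\frac{1}{5541 \cdot 24051} + \frac{1}{\left(-44\right) 13125}\right) = -38579 - \left(\frac{1}{5541} \cdot \frac{1}{24051} - \frac{1}{577500}\right) = -38579 - \left(\frac{1}{133266591} - \frac{1}{577500}\right) = -38579 - - \frac{44229697}{25653818767500} = -38579 + \frac{44229697}{25653818767500} = - \frac{989698674187152803}{25653818767500}$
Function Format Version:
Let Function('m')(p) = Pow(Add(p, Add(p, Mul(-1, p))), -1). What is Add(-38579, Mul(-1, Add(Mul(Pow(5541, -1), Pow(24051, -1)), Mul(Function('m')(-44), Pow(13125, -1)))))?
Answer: Rational(-989698674187152803, 25653818767500) ≈ -38579.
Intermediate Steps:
Function('m')(p) = Pow(p, -1) (Function('m')(p) = Pow(Add(p, 0), -1) = Pow(p, -1))
Add(-38579, Mul(-1, Add(Mul(Pow(5541, -1), Pow(24051, -1)), Mul(Function('m')(-44), Pow(13125, -1))))) = Add(-38579, Mul(-1, Add(Mul(Pow(5541, -1), Pow(24051, -1)), Mul(Pow(-44, -1), Pow(13125, -1))))) = Add(-38579, Mul(-1, Add(Mul(Rational(1, 5541), Rational(1, 24051)), Mul(Rational(-1, 44), Rational(1, 13125))))) = Add(-38579, Mul(-1, Add(Rational(1, 133266591), Rational(-1, 577500)))) = Add(-38579, Mul(-1, Rational(-44229697, 25653818767500))) = Add(-38579, Rational(44229697, 25653818767500)) = Rational(-989698674187152803, 25653818767500)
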